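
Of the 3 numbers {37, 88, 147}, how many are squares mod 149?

(37/149) = +1 → QR.
(88/149) = +1 → QR.
(147/149) = -1 → non-residue.
Total quadratic residues among the 3: 2.

2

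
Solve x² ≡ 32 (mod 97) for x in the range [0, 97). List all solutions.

97 ≡ 1 (mod 4), so we find a root by search.
Trying successive values, 41² = 1681 ≡ 32 (mod 97). The other root is 97 − 41 = 56.

41, 56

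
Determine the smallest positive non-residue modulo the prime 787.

2

(2/787) = −1, so 2 is the smallest positive non-residue mod 787.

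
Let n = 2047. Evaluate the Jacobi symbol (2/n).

Pull out 2: since 2047 ≡ 7 (mod 8), (2/2047) = +1.
Reached (1/2047) = 1. Collecting the sign flips along the way, the symbol is +1.

1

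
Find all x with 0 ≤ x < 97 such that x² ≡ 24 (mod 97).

11, 86

97 ≡ 1 (mod 4), so we find a root by search.
Trying successive values, 11² = 121 ≡ 24 (mod 97). The other root is 97 − 11 = 86.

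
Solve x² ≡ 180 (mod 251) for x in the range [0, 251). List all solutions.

Since 251 ≡ 3 (mod 4), a square root of 180 is 180^((251+1)/4) = 180^63 mod 251.
Repeated squaring: 180^2≡21, 180^4≡190, 180^8≡207, 180^16≡179, 180^32≡164 (mod 251).
180^63 = 180^(32+16+8+4+2+1) ≡ 155 (mod 251).
Check: 155² = 24025 ≡ 180 (mod 251). The two roots are 96 and 155.

96, 155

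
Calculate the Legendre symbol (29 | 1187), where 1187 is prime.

-1

Reciprocity: 29 ≡ 1 and 1187 ≡ 3 (mod 4), so (29/1187) = +(1187/29).
Reduce top mod 29: now compute (27/29).
Reciprocity: 27 ≡ 3 and 29 ≡ 1 (mod 4), so (27/29) = +(29/27).
Reduce top mod 27: now compute (2/27).
Pull out 2: since 27 ≡ 3 (mod 8), (2/27) = -1.
Reached (1/27) = 1. Collecting the sign flips along the way, the symbol is -1.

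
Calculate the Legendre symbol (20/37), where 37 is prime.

Pull out 2^2: since 37 ≡ 5 (mod 8), (2/37) = -1, so (2/37)^2 = +1.
Reciprocity: 5 ≡ 1 and 37 ≡ 1 (mod 4), so (5/37) = +(37/5).
Reduce top mod 5: now compute (2/5).
Pull out 2: since 5 ≡ 5 (mod 8), (2/5) = -1.
Reached (1/5) = 1. Collecting the sign flips along the way, the symbol is -1.

-1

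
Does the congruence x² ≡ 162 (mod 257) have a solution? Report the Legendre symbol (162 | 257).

1

Pull out 2: since 257 ≡ 1 (mod 8), (2/257) = +1.
Reciprocity: 81 ≡ 1 and 257 ≡ 1 (mod 4), so (81/257) = +(257/81).
Reduce top mod 81: now compute (14/81).
Pull out 2: since 81 ≡ 1 (mod 8), (2/81) = +1.
Reciprocity: 7 ≡ 3 and 81 ≡ 1 (mod 4), so (7/81) = +(81/7).
Reduce top mod 7: now compute (4/7).
Pull out 2^2: since 7 ≡ 7 (mod 8), (2/7) = +1, so (2/7)^2 = +1.
Reached (1/7) = 1. Collecting the sign flips along the way, the symbol is +1.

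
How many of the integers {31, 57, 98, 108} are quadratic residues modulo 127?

(31/127) = +1 → QR.
(57/127) = -1 → non-residue.
(98/127) = +1 → QR.
(108/127) = -1 → non-residue.
Total quadratic residues among the 4: 2.

2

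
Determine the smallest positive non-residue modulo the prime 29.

(2/29) = −1, so 2 is the smallest positive non-residue mod 29.

2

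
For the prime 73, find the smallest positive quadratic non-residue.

(2/73) = +1, so 2 is a residue.
(3/73) = +1, so 3 is a residue.
(4/73) = +1, so 4 is a residue.
(5/73) = −1, so 5 is the smallest positive non-residue mod 73.

5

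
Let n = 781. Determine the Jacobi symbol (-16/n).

First reduce: -16 ≡ 765 (mod 781).
Reciprocity: 765 ≡ 1 and 781 ≡ 1 (mod 4), so (765/781) = +(781/765).
Reduce top mod 765: now compute (16/765).
Pull out 2^4: since 765 ≡ 5 (mod 8), (2/765) = -1, so (2/765)^4 = +1.
Reached (1/765) = 1. Collecting the sign flips along the way, the symbol is +1.

1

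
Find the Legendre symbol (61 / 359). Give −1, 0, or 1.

Euler's criterion: (61/359) ≡ 61^179 (mod 359).
61^2 ≡ 131 (mod 359)
61^4 ≡ 288 (mod 359)
61^8 ≡ 15 (mod 359)
61^16 ≡ 225 (mod 359)
61^32 ≡ 6 (mod 359)
61^64 ≡ 36 (mod 359)
61^128 ≡ 219 (mod 359)
61^179 = 61^(128+32+16+2+1) ≡ 358 (mod 359).
Result is 358 ≡ −1, so (61/359) = −1.

-1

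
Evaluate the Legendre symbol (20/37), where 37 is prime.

Pull out 2^2: since 37 ≡ 5 (mod 8), (2/37) = -1, so (2/37)^2 = +1.
Reciprocity: 5 ≡ 1 and 37 ≡ 1 (mod 4), so (5/37) = +(37/5).
Reduce top mod 5: now compute (2/5).
Pull out 2: since 5 ≡ 5 (mod 8), (2/5) = -1.
Reached (1/5) = 1. Collecting the sign flips along the way, the symbol is -1.

-1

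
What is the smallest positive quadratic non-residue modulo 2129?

(2/2129) = +1, so 2 is a residue.
(3/2129) = −1, so 3 is the smallest positive non-residue mod 2129.

3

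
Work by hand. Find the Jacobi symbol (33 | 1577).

-1

Reciprocity: 33 ≡ 1 and 1577 ≡ 1 (mod 4), so (33/1577) = +(1577/33).
Reduce top mod 33: now compute (26/33).
Pull out 2: since 33 ≡ 1 (mod 8), (2/33) = +1.
Reciprocity: 13 ≡ 1 and 33 ≡ 1 (mod 4), so (13/33) = +(33/13).
Reduce top mod 13: now compute (7/13).
Reciprocity: 7 ≡ 3 and 13 ≡ 1 (mod 4), so (7/13) = +(13/7).
Reduce top mod 7: now compute (6/7).
Pull out 2: since 7 ≡ 7 (mod 8), (2/7) = +1.
Reciprocity: 3 ≡ 3 and 7 ≡ 3 (mod 4), so (3/7) = −(7/3).
Reduce top mod 3: now compute (1/3).
Reached (1/3) = 1. Collecting the sign flips along the way, the symbol is -1.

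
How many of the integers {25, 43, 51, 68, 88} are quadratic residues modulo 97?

3

(25/97) = +1 → QR.
(43/97) = +1 → QR.
(51/97) = -1 → non-residue.
(68/97) = -1 → non-residue.
(88/97) = +1 → QR.
Total quadratic residues among the 5: 3.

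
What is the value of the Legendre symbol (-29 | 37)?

-1

First reduce: -29 ≡ 8 (mod 37).
Pull out 2^3: since 37 ≡ 5 (mod 8), (2/37) = -1, so (2/37)^3 = -1.
Reached (1/37) = 1. Collecting the sign flips along the way, the symbol is -1.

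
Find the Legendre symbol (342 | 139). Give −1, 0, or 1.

1

Euler's criterion: (342/139) ≡ 64^69 (mod 139).
64^2 ≡ 65 (mod 139)
64^4 ≡ 55 (mod 139)
64^8 ≡ 106 (mod 139)
64^16 ≡ 116 (mod 139)
64^32 ≡ 112 (mod 139)
64^64 ≡ 34 (mod 139)
64^69 = 64^(64+4+1) ≡ 1 (mod 139).
Result is 1, so (342/139) = 1.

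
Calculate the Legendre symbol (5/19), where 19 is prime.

Euler's criterion: (5/19) ≡ 5^9 (mod 19).
5^2 ≡ 6 (mod 19)
5^4 ≡ 17 (mod 19)
5^8 ≡ 4 (mod 19)
5^9 = 5^(8+1) ≡ 1 (mod 19).
Result is 1, so (5/19) = 1.

1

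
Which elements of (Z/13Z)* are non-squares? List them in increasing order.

2,5,6,7,8,11

Square k = 1,…,6 (k and 13−k give the same square):
1²=1, 2²=4, 3²=9, 4²≡3, 5²≡12, 6²≡10 (mod 13).
The residues are {1, 3, 4, 9, 10, 12}; the non-residues are the remaining 6 nonzero classes.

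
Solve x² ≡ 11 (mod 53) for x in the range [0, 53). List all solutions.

53 ≡ 1 (mod 4), so we find a root by search.
Trying successive values, 8² = 64 ≡ 11 (mod 53). The other root is 53 − 8 = 45.

8, 45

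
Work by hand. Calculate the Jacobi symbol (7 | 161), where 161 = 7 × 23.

0

Reciprocity: 7 ≡ 3 and 161 ≡ 1 (mod 4), so (7/161) = +(161/7).
Reduce top mod 7: now compute (0/7).
Top reduces to 0: gcd > 1, so the symbol is 0.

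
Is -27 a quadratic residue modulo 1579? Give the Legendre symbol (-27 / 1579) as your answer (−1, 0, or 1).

First reduce: -27 ≡ 1552 (mod 1579).
Pull out 2^4: since 1579 ≡ 3 (mod 8), (2/1579) = -1, so (2/1579)^4 = +1.
Reciprocity: 97 ≡ 1 and 1579 ≡ 3 (mod 4), so (97/1579) = +(1579/97).
Reduce top mod 97: now compute (27/97).
Reciprocity: 27 ≡ 3 and 97 ≡ 1 (mod 4), so (27/97) = +(97/27).
Reduce top mod 27: now compute (16/27).
Pull out 2^4: since 27 ≡ 3 (mod 8), (2/27) = -1, so (2/27)^4 = +1.
Reached (1/27) = 1. Collecting the sign flips along the way, the symbol is +1.

1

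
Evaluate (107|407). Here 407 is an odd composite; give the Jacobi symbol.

-1

Reciprocity: 107 ≡ 3 and 407 ≡ 3 (mod 4), so (107/407) = −(407/107).
Reduce top mod 107: now compute (86/107).
Pull out 2: since 107 ≡ 3 (mod 8), (2/107) = -1.
Reciprocity: 43 ≡ 3 and 107 ≡ 3 (mod 4), so (43/107) = −(107/43).
Reduce top mod 43: now compute (21/43).
Reciprocity: 21 ≡ 1 and 43 ≡ 3 (mod 4), so (21/43) = +(43/21).
Reduce top mod 21: now compute (1/21).
Reached (1/21) = 1. Collecting the sign flips along the way, the symbol is -1.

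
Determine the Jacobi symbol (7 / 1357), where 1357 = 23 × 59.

-1

Reciprocity: 7 ≡ 3 and 1357 ≡ 1 (mod 4), so (7/1357) = +(1357/7).
Reduce top mod 7: now compute (6/7).
Pull out 2: since 7 ≡ 7 (mod 8), (2/7) = +1.
Reciprocity: 3 ≡ 3 and 7 ≡ 3 (mod 4), so (3/7) = −(7/3).
Reduce top mod 3: now compute (1/3).
Reached (1/3) = 1. Collecting the sign flips along the way, the symbol is -1.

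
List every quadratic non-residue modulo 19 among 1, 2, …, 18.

2, 3, 8, 10, 12, 13, 14, 15, 18

Square k = 1,…,9 (k and 19−k give the same square):
1²=1, 2²=4, 3²=9, 4²=16, 5²≡6, 6²≡17, 7²≡11, 8²≡7, 9²≡5 (mod 19).
The residues are {1, 4, 5, 6, 7, 9, 11, 16, 17}; the non-residues are the remaining 9 nonzero classes.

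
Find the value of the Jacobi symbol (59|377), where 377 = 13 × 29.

Reciprocity: 59 ≡ 3 and 377 ≡ 1 (mod 4), so (59/377) = +(377/59).
Reduce top mod 59: now compute (23/59).
Reciprocity: 23 ≡ 3 and 59 ≡ 3 (mod 4), so (23/59) = −(59/23).
Reduce top mod 23: now compute (13/23).
Reciprocity: 13 ≡ 1 and 23 ≡ 3 (mod 4), so (13/23) = +(23/13).
Reduce top mod 13: now compute (10/13).
Pull out 2: since 13 ≡ 5 (mod 8), (2/13) = -1.
Reciprocity: 5 ≡ 1 and 13 ≡ 1 (mod 4), so (5/13) = +(13/5).
Reduce top mod 5: now compute (3/5).
Reciprocity: 3 ≡ 3 and 5 ≡ 1 (mod 4), so (3/5) = +(5/3).
Reduce top mod 3: now compute (2/3).
Pull out 2: since 3 ≡ 3 (mod 8), (2/3) = -1.
Reached (1/3) = 1. Collecting the sign flips along the way, the symbol is -1.

-1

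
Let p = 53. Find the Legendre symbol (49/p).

Euler's criterion: (49/53) ≡ 49^26 (mod 53).
49^2 ≡ 16 (mod 53)
49^4 ≡ 44 (mod 53)
49^8 ≡ 28 (mod 53)
49^16 ≡ 42 (mod 53)
49^26 = 49^(16+8+2) ≡ 1 (mod 53).
Result is 1, so (49/53) = 1.

1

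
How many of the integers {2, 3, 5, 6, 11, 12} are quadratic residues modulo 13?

2

(2/13) = -1 → non-residue.
(3/13) = +1 → QR.
(5/13) = -1 → non-residue.
(6/13) = -1 → non-residue.
(11/13) = -1 → non-residue.
(12/13) = +1 → QR.
Total quadratic residues among the 6: 2.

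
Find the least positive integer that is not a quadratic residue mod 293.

2

(2/293) = −1, so 2 is the smallest positive non-residue mod 293.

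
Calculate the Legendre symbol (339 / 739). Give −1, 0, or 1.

-1

Reciprocity: 339 ≡ 3 and 739 ≡ 3 (mod 4), so (339/739) = −(739/339).
Reduce top mod 339: now compute (61/339).
Reciprocity: 61 ≡ 1 and 339 ≡ 3 (mod 4), so (61/339) = +(339/61).
Reduce top mod 61: now compute (34/61).
Pull out 2: since 61 ≡ 5 (mod 8), (2/61) = -1.
Reciprocity: 17 ≡ 1 and 61 ≡ 1 (mod 4), so (17/61) = +(61/17).
Reduce top mod 17: now compute (10/17).
Pull out 2: since 17 ≡ 1 (mod 8), (2/17) = +1.
Reciprocity: 5 ≡ 1 and 17 ≡ 1 (mod 4), so (5/17) = +(17/5).
Reduce top mod 5: now compute (2/5).
Pull out 2: since 5 ≡ 5 (mod 8), (2/5) = -1.
Reached (1/5) = 1. Collecting the sign flips along the way, the symbol is -1.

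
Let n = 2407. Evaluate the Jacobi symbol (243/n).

-1

Reciprocity: 243 ≡ 3 and 2407 ≡ 3 (mod 4), so (243/2407) = −(2407/243).
Reduce top mod 243: now compute (220/243).
Pull out 2^2: since 243 ≡ 3 (mod 8), (2/243) = -1, so (2/243)^2 = +1.
Reciprocity: 55 ≡ 3 and 243 ≡ 3 (mod 4), so (55/243) = −(243/55).
Reduce top mod 55: now compute (23/55).
Reciprocity: 23 ≡ 3 and 55 ≡ 3 (mod 4), so (23/55) = −(55/23).
Reduce top mod 23: now compute (9/23).
Reciprocity: 9 ≡ 1 and 23 ≡ 3 (mod 4), so (9/23) = +(23/9).
Reduce top mod 9: now compute (5/9).
Reciprocity: 5 ≡ 1 and 9 ≡ 1 (mod 4), so (5/9) = +(9/5).
Reduce top mod 5: now compute (4/5).
Pull out 2^2: since 5 ≡ 5 (mod 8), (2/5) = -1, so (2/5)^2 = +1.
Reached (1/5) = 1. Collecting the sign flips along the way, the symbol is -1.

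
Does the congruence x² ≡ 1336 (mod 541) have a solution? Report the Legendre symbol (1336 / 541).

First reduce: 1336 ≡ 254 (mod 541).
Pull out 2: since 541 ≡ 5 (mod 8), (2/541) = -1.
Reciprocity: 127 ≡ 3 and 541 ≡ 1 (mod 4), so (127/541) = +(541/127).
Reduce top mod 127: now compute (33/127).
Reciprocity: 33 ≡ 1 and 127 ≡ 3 (mod 4), so (33/127) = +(127/33).
Reduce top mod 33: now compute (28/33).
Pull out 2^2: since 33 ≡ 1 (mod 8), (2/33) = +1, so (2/33)^2 = +1.
Reciprocity: 7 ≡ 3 and 33 ≡ 1 (mod 4), so (7/33) = +(33/7).
Reduce top mod 7: now compute (5/7).
Reciprocity: 5 ≡ 1 and 7 ≡ 3 (mod 4), so (5/7) = +(7/5).
Reduce top mod 5: now compute (2/5).
Pull out 2: since 5 ≡ 5 (mod 8), (2/5) = -1.
Reached (1/5) = 1. Collecting the sign flips along the way, the symbol is +1.

1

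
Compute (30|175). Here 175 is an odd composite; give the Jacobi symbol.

0

Pull out 2: since 175 ≡ 7 (mod 8), (2/175) = +1.
Reciprocity: 15 ≡ 3 and 175 ≡ 3 (mod 4), so (15/175) = −(175/15).
Reduce top mod 15: now compute (10/15).
Pull out 2: since 15 ≡ 7 (mod 8), (2/15) = +1.
Reciprocity: 5 ≡ 1 and 15 ≡ 3 (mod 4), so (5/15) = +(15/5).
Reduce top mod 5: now compute (0/5).
Top reduces to 0: gcd > 1, so the symbol is 0.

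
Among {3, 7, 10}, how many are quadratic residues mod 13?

2

(3/13) = +1 → QR.
(7/13) = -1 → non-residue.
(10/13) = +1 → QR.
Total quadratic residues among the 3: 2.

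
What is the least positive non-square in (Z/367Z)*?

(2/367) = +1, so 2 is a residue.
(3/367) = −1, so 3 is the smallest positive non-residue mod 367.

3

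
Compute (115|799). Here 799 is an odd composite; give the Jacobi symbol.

Reciprocity: 115 ≡ 3 and 799 ≡ 3 (mod 4), so (115/799) = −(799/115).
Reduce top mod 115: now compute (109/115).
Reciprocity: 109 ≡ 1 and 115 ≡ 3 (mod 4), so (109/115) = +(115/109).
Reduce top mod 109: now compute (6/109).
Pull out 2: since 109 ≡ 5 (mod 8), (2/109) = -1.
Reciprocity: 3 ≡ 3 and 109 ≡ 1 (mod 4), so (3/109) = +(109/3).
Reduce top mod 3: now compute (1/3).
Reached (1/3) = 1. Collecting the sign flips along the way, the symbol is +1.

1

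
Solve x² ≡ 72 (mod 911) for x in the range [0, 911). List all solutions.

145, 766

Since 911 ≡ 3 (mod 4), a square root of 72 is 72^((911+1)/4) = 72^228 mod 911.
Repeated squaring: 72^2≡629, 72^4≡267, 72^8≡231, 72^16≡523, 72^32≡229, 72^64≡514, 72^128≡6 (mod 911).
72^228 = 72^(128+64+32+4) ≡ 766 (mod 911).
Check: 766² = 586756 ≡ 72 (mod 911). The two roots are 145 and 766.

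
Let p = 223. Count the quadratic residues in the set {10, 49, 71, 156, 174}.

2

(10/223) = -1 → non-residue.
(49/223) = +1 → QR.
(71/223) = -1 → non-residue.
(156/223) = +1 → QR.
(174/223) = -1 → non-residue.
Total quadratic residues among the 5: 2.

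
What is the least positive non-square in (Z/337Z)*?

(2/337) = +1, so 2 is a residue.
(3/337) = +1, so 3 is a residue.
(4/337) = +1, so 4 is a residue.
(5/337) = −1, so 5 is the smallest positive non-residue mod 337.

5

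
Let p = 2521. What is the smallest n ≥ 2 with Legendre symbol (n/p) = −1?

11

(2/2521) = +1, so 2 is a residue.
(3/2521) = +1, so 3 is a residue.
(4/2521) = +1, so 4 is a residue.
(5/2521) = +1, so 5 is a residue.
(6/2521) = +1, so 6 is a residue.
(7/2521) = +1, so 7 is a residue.
(8/2521) = +1, so 8 is a residue.
(9/2521) = +1, so 9 is a residue.
(10/2521) = +1, so 10 is a residue.
(11/2521) = −1, so 11 is the smallest positive non-residue mod 2521.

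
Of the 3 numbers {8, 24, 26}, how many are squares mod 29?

1

(8/29) = -1 → non-residue.
(24/29) = +1 → QR.
(26/29) = -1 → non-residue.
Total quadratic residues among the 3: 1.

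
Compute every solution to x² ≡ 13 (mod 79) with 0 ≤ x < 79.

31, 48

Since 79 ≡ 3 (mod 4), a square root of 13 is 13^((79+1)/4) = 13^20 mod 79.
Repeated squaring: 13^2≡11, 13^4≡42, 13^8≡26, 13^16≡44 (mod 79).
13^20 = 13^(16+4) ≡ 31 (mod 79).
Check: 31² = 961 ≡ 13 (mod 79). The two roots are 31 and 48.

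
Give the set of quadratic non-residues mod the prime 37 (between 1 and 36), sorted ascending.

Square k = 1,…,18 (k and 37−k give the same square):
1²=1, 2²=4, 3²=9, 4²=16, 5²=25, 6²=36, 7²≡12, 8²≡27, 9²≡7, 10²≡26, 11²≡10, 12²≡33, 13²≡21, 14²≡11, 15²≡3, 16²≡34, 17²≡30, 18²≡28 (mod 37).
The residues are {1, 3, 4, 7, 9, 10, 11, 12, 16, 21, 25, 26, 27, 28, 30, 33, 34, 36}; the non-residues are the remaining 18 nonzero classes.

2 5 6 8 13 14 15 17 18 19 20 22 23 24 29 31 32 35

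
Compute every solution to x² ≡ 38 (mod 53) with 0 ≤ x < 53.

12, 41

53 ≡ 1 (mod 4), so we find a root by search.
Trying successive values, 12² = 144 ≡ 38 (mod 53). The other root is 53 − 12 = 41.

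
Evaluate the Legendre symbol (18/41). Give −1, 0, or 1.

Pull out 2: since 41 ≡ 1 (mod 8), (2/41) = +1.
Reciprocity: 9 ≡ 1 and 41 ≡ 1 (mod 4), so (9/41) = +(41/9).
Reduce top mod 9: now compute (5/9).
Reciprocity: 5 ≡ 1 and 9 ≡ 1 (mod 4), so (5/9) = +(9/5).
Reduce top mod 5: now compute (4/5).
Pull out 2^2: since 5 ≡ 5 (mod 8), (2/5) = -1, so (2/5)^2 = +1.
Reached (1/5) = 1. Collecting the sign flips along the way, the symbol is +1.

1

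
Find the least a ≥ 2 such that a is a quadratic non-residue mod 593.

3

(2/593) = +1, so 2 is a residue.
(3/593) = −1, so 3 is the smallest positive non-residue mod 593.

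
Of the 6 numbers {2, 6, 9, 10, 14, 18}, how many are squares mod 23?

4

(2/23) = +1 → QR.
(6/23) = +1 → QR.
(9/23) = +1 → QR.
(10/23) = -1 → non-residue.
(14/23) = -1 → non-residue.
(18/23) = +1 → QR.
Total quadratic residues among the 6: 4.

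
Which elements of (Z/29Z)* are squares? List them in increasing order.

Square k = 1,…,14 (k and 29−k give the same square):
1²=1, 2²=4, 3²=9, 4²=16, 5²=25, 6²≡7, 7²≡20, 8²≡6, 9²≡23, 10²≡13, 11²≡5, 12²≡28, 13²≡24, 14²≡22 (mod 29).
So the quadratic residues mod 29 are {1, 4, 5, 6, 7, 9, 13, 16, 20, 22, 23, 24, 25, 28}.

1 4 5 6 7 9 13 16 20 22 23 24 25 28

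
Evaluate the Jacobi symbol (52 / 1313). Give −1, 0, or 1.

Pull out 2^2: since 1313 ≡ 1 (mod 8), (2/1313) = +1, so (2/1313)^2 = +1.
Reciprocity: 13 ≡ 1 and 1313 ≡ 1 (mod 4), so (13/1313) = +(1313/13).
Reduce top mod 13: now compute (0/13).
Top reduces to 0: gcd > 1, so the symbol is 0.

0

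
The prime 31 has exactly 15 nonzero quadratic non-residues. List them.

Square k = 1,…,15 (k and 31−k give the same square):
1²=1, 2²=4, 3²=9, 4²=16, 5²=25, 6²≡5, 7²≡18, 8²≡2, 9²≡19, 10²≡7, 11²≡28, 12²≡20, 13²≡14, 14²≡10, 15²≡8 (mod 31).
The residues are {1, 2, 4, 5, 7, 8, 9, 10, 14, 16, 18, 19, 20, 25, 28}; the non-residues are the remaining 15 nonzero classes.

3,6,11,12,13,15,17,21,22,23,24,26,27,29,30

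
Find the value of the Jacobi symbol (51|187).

Reciprocity: 51 ≡ 3 and 187 ≡ 3 (mod 4), so (51/187) = −(187/51).
Reduce top mod 51: now compute (34/51).
Pull out 2: since 51 ≡ 3 (mod 8), (2/51) = -1.
Reciprocity: 17 ≡ 1 and 51 ≡ 3 (mod 4), so (17/51) = +(51/17).
Reduce top mod 17: now compute (0/17).
Top reduces to 0: gcd > 1, so the symbol is 0.

0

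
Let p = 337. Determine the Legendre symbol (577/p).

-1

Euler's criterion: (577/337) ≡ 240^168 (mod 337).
240^2 ≡ 310 (mod 337)
240^4 ≡ 55 (mod 337)
240^8 ≡ 329 (mod 337)
240^16 ≡ 64 (mod 337)
240^32 ≡ 52 (mod 337)
240^64 ≡ 8 (mod 337)
240^128 ≡ 64 (mod 337)
240^168 = 240^(128+32+8) ≡ 336 (mod 337).
Result is 336 ≡ −1, so (577/337) = −1.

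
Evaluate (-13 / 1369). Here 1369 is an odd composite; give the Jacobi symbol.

First reduce: -13 ≡ 1356 (mod 1369).
Pull out 2^2: since 1369 ≡ 1 (mod 8), (2/1369) = +1, so (2/1369)^2 = +1.
Reciprocity: 339 ≡ 3 and 1369 ≡ 1 (mod 4), so (339/1369) = +(1369/339).
Reduce top mod 339: now compute (13/339).
Reciprocity: 13 ≡ 1 and 339 ≡ 3 (mod 4), so (13/339) = +(339/13).
Reduce top mod 13: now compute (1/13).
Reached (1/13) = 1. Collecting the sign flips along the way, the symbol is +1.

1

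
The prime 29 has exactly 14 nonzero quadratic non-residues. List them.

2,3,8,10,11,12,14,15,17,18,19,21,26,27

Square k = 1,…,14 (k and 29−k give the same square):
1²=1, 2²=4, 3²=9, 4²=16, 5²=25, 6²≡7, 7²≡20, 8²≡6, 9²≡23, 10²≡13, 11²≡5, 12²≡28, 13²≡24, 14²≡22 (mod 29).
The residues are {1, 4, 5, 6, 7, 9, 13, 16, 20, 22, 23, 24, 25, 28}; the non-residues are the remaining 14 nonzero classes.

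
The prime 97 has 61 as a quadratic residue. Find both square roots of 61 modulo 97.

97 ≡ 1 (mod 4), so we find a root by search.
Trying successive values, 35² = 1225 ≡ 61 (mod 97). The other root is 97 − 35 = 62.

35, 62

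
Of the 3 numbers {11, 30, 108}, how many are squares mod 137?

(11/137) = +1 → QR.
(30/137) = +1 → QR.
(108/137) = -1 → non-residue.
Total quadratic residues among the 3: 2.

2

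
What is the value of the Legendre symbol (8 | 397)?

Euler's criterion: (8/397) ≡ 8^198 (mod 397).
8^2 ≡ 64 (mod 397)
8^4 ≡ 126 (mod 397)
8^8 ≡ 393 (mod 397)
8^16 ≡ 16 (mod 397)
8^32 ≡ 256 (mod 397)
8^64 ≡ 31 (mod 397)
8^128 ≡ 167 (mod 397)
8^198 = 8^(128+64+4+2) ≡ 396 (mod 397).
Result is 396 ≡ −1, so (8/397) = −1.

-1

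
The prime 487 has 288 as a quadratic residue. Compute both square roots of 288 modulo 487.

118, 369

Since 487 ≡ 3 (mod 4), a square root of 288 is 288^((487+1)/4) = 288^122 mod 487.
Repeated squaring: 288^2≡154, 288^4≡340, 288^8≡181, 288^16≡132, 288^32≡379, 288^64≡463 (mod 487).
288^122 = 288^(64+32+16+8+2) ≡ 369 (mod 487).
Check: 369² = 136161 ≡ 288 (mod 487). The two roots are 118 and 369.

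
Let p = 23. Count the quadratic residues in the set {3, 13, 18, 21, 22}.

3

(3/23) = +1 → QR.
(13/23) = +1 → QR.
(18/23) = +1 → QR.
(21/23) = -1 → non-residue.
(22/23) = -1 → non-residue.
Total quadratic residues among the 5: 3.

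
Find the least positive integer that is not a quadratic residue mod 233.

(2/233) = +1, so 2 is a residue.
(3/233) = −1, so 3 is the smallest positive non-residue mod 233.

3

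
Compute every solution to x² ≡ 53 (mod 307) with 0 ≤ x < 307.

93, 214

Since 307 ≡ 3 (mod 4), a square root of 53 is 53^((307+1)/4) = 53^77 mod 307.
Repeated squaring: 53^2≡46, 53^4≡274, 53^8≡168, 53^16≡287, 53^32≡93, 53^64≡53 (mod 307).
53^77 = 53^(64+8+4+1) ≡ 93 (mod 307).
Check: 93² = 8649 ≡ 53 (mod 307). The two roots are 93 and 214.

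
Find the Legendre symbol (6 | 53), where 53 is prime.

Pull out 2: since 53 ≡ 5 (mod 8), (2/53) = -1.
Reciprocity: 3 ≡ 3 and 53 ≡ 1 (mod 4), so (3/53) = +(53/3).
Reduce top mod 3: now compute (2/3).
Pull out 2: since 3 ≡ 3 (mod 8), (2/3) = -1.
Reached (1/3) = 1. Collecting the sign flips along the way, the symbol is +1.

1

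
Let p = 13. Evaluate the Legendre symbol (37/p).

Euler's criterion: (37/13) ≡ 11^6 (mod 13).
11^2 ≡ 4 (mod 13)
11^4 ≡ 3 (mod 13)
11^6 = 11^(4+2) ≡ 12 (mod 13).
Result is 12 ≡ −1, so (37/13) = −1.

-1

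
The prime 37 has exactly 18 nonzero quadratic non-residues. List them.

2 5 6 8 13 14 15 17 18 19 20 22 23 24 29 31 32 35

Square k = 1,…,18 (k and 37−k give the same square):
1²=1, 2²=4, 3²=9, 4²=16, 5²=25, 6²=36, 7²≡12, 8²≡27, 9²≡7, 10²≡26, 11²≡10, 12²≡33, 13²≡21, 14²≡11, 15²≡3, 16²≡34, 17²≡30, 18²≡28 (mod 37).
The residues are {1, 3, 4, 7, 9, 10, 11, 12, 16, 21, 25, 26, 27, 28, 30, 33, 34, 36}; the non-residues are the remaining 18 nonzero classes.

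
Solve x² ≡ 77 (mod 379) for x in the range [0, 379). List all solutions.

Since 379 ≡ 3 (mod 4), a square root of 77 is 77^((379+1)/4) = 77^95 mod 379.
Repeated squaring: 77^2≡244, 77^4≡33, 77^8≡331, 77^16≡30, 77^32≡142, 77^64≡77 (mod 379).
77^95 = 77^(64+16+8+4+2+1) ≡ 142 (mod 379).
Check: 142² = 20164 ≡ 77 (mod 379). The two roots are 142 and 237.

142, 237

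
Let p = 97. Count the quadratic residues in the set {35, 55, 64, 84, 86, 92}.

3

(35/97) = +1 → QR.
(55/97) = -1 → non-residue.
(64/97) = +1 → QR.
(84/97) = -1 → non-residue.
(86/97) = +1 → QR.
(92/97) = -1 → non-residue.
Total quadratic residues among the 6: 3.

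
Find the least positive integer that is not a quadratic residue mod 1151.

(2/1151) = +1, so 2 is a residue.
(3/1151) = +1, so 3 is a residue.
(4/1151) = +1, so 4 is a residue.
(5/1151) = +1, so 5 is a residue.
(6/1151) = +1, so 6 is a residue.
(7/1151) = +1, so 7 is a residue.
(8/1151) = +1, so 8 is a residue.
(9/1151) = +1, so 9 is a residue.
(10/1151) = +1, so 10 is a residue.
(11/1151) = +1, so 11 is a residue.
(12/1151) = +1, so 12 is a residue.
(13/1151) = −1, so 13 is the smallest positive non-residue mod 1151.

13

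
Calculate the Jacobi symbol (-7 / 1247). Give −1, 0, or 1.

First reduce: -7 ≡ 1240 (mod 1247).
Pull out 2^3: since 1247 ≡ 7 (mod 8), (2/1247) = +1, so (2/1247)^3 = +1.
Reciprocity: 155 ≡ 3 and 1247 ≡ 3 (mod 4), so (155/1247) = −(1247/155).
Reduce top mod 155: now compute (7/155).
Reciprocity: 7 ≡ 3 and 155 ≡ 3 (mod 4), so (7/155) = −(155/7).
Reduce top mod 7: now compute (1/7).
Reached (1/7) = 1. Collecting the sign flips along the way, the symbol is +1.

1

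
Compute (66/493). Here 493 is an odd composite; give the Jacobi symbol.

Pull out 2: since 493 ≡ 5 (mod 8), (2/493) = -1.
Reciprocity: 33 ≡ 1 and 493 ≡ 1 (mod 4), so (33/493) = +(493/33).
Reduce top mod 33: now compute (31/33).
Reciprocity: 31 ≡ 3 and 33 ≡ 1 (mod 4), so (31/33) = +(33/31).
Reduce top mod 31: now compute (2/31).
Pull out 2: since 31 ≡ 7 (mod 8), (2/31) = +1.
Reached (1/31) = 1. Collecting the sign flips along the way, the symbol is -1.

-1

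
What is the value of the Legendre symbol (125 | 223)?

-1

Reciprocity: 125 ≡ 1 and 223 ≡ 3 (mod 4), so (125/223) = +(223/125).
Reduce top mod 125: now compute (98/125).
Pull out 2: since 125 ≡ 5 (mod 8), (2/125) = -1.
Reciprocity: 49 ≡ 1 and 125 ≡ 1 (mod 4), so (49/125) = +(125/49).
Reduce top mod 49: now compute (27/49).
Reciprocity: 27 ≡ 3 and 49 ≡ 1 (mod 4), so (27/49) = +(49/27).
Reduce top mod 27: now compute (22/27).
Pull out 2: since 27 ≡ 3 (mod 8), (2/27) = -1.
Reciprocity: 11 ≡ 3 and 27 ≡ 3 (mod 4), so (11/27) = −(27/11).
Reduce top mod 11: now compute (5/11).
Reciprocity: 5 ≡ 1 and 11 ≡ 3 (mod 4), so (5/11) = +(11/5).
Reduce top mod 5: now compute (1/5).
Reached (1/5) = 1. Collecting the sign flips along the way, the symbol is -1.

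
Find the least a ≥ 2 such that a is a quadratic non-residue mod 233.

(2/233) = +1, so 2 is a residue.
(3/233) = −1, so 3 is the smallest positive non-residue mod 233.

3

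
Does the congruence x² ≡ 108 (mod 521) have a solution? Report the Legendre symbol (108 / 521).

-1

Euler's criterion: (108/521) ≡ 108^260 (mod 521).
108^2 ≡ 202 (mod 521)
108^4 ≡ 166 (mod 521)
108^8 ≡ 464 (mod 521)
108^16 ≡ 123 (mod 521)
108^32 ≡ 20 (mod 521)
108^64 ≡ 400 (mod 521)
108^128 ≡ 53 (mod 521)
108^256 ≡ 204 (mod 521)
108^260 = 108^(256+4) ≡ 520 (mod 521).
Result is 520 ≡ −1, so (108/521) = −1.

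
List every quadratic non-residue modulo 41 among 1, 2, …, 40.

3, 6, 7, 11, 12, 13, 14, 15, 17, 19, 22, 24, 26, 27, 28, 29, 30, 34, 35, 38

Square k = 1,…,20 (k and 41−k give the same square):
1²=1, 2²=4, 3²=9, 4²=16, 5²=25, 6²=36, 7²≡8, 8²≡23, 9²≡40, 10²≡18, 11²≡39, 12²≡21, 13²≡5, 14²≡32, 15²≡20, 16²≡10, 17²≡2, 18²≡37, 19²≡33, 20²≡31 (mod 41).
The residues are {1, 2, 4, 5, 8, 9, 10, 16, 18, 20, 21, 23, 25, 31, 32, 33, 36, 37, 39, 40}; the non-residues are the remaining 20 nonzero classes.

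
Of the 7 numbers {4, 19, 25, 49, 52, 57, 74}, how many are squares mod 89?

4

(4/89) = +1 → QR.
(19/89) = -1 → non-residue.
(25/89) = +1 → QR.
(49/89) = +1 → QR.
(52/89) = -1 → non-residue.
(57/89) = +1 → QR.
(74/89) = -1 → non-residue.
Total quadratic residues among the 7: 4.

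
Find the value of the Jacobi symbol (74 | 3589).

Pull out 2: since 3589 ≡ 5 (mod 8), (2/3589) = -1.
Reciprocity: 37 ≡ 1 and 3589 ≡ 1 (mod 4), so (37/3589) = +(3589/37).
Reduce top mod 37: now compute (0/37).
Top reduces to 0: gcd > 1, so the symbol is 0.

0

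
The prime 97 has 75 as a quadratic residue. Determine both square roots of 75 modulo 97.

97 ≡ 1 (mod 4), so we find a root by search.
Trying successive values, 47² = 2209 ≡ 75 (mod 97). The other root is 97 − 47 = 50.

47, 50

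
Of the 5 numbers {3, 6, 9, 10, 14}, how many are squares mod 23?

(3/23) = +1 → QR.
(6/23) = +1 → QR.
(9/23) = +1 → QR.
(10/23) = -1 → non-residue.
(14/23) = -1 → non-residue.
Total quadratic residues among the 5: 3.

3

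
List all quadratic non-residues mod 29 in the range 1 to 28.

2, 3, 8, 10, 11, 12, 14, 15, 17, 18, 19, 21, 26, 27

Square k = 1,…,14 (k and 29−k give the same square):
1²=1, 2²=4, 3²=9, 4²=16, 5²=25, 6²≡7, 7²≡20, 8²≡6, 9²≡23, 10²≡13, 11²≡5, 12²≡28, 13²≡24, 14²≡22 (mod 29).
The residues are {1, 4, 5, 6, 7, 9, 13, 16, 20, 22, 23, 24, 25, 28}; the non-residues are the remaining 14 nonzero classes.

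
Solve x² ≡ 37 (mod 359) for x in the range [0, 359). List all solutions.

162, 197

Since 359 ≡ 3 (mod 4), a square root of 37 is 37^((359+1)/4) = 37^90 mod 359.
Repeated squaring: 37^2≡292, 37^4≡181, 37^8≡92, 37^16≡207, 37^32≡128, 37^64≡229 (mod 359).
37^90 = 37^(64+16+8+2) ≡ 162 (mod 359).
Check: 162² = 26244 ≡ 37 (mod 359). The two roots are 162 and 197.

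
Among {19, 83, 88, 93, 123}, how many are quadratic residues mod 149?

(19/149) = +1 → QR.
(83/149) = -1 → non-residue.
(88/149) = +1 → QR.
(93/149) = -1 → non-residue.
(123/149) = +1 → QR.
Total quadratic residues among the 5: 3.

3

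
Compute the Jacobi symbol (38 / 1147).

Pull out 2: since 1147 ≡ 3 (mod 8), (2/1147) = -1.
Reciprocity: 19 ≡ 3 and 1147 ≡ 3 (mod 4), so (19/1147) = −(1147/19).
Reduce top mod 19: now compute (7/19).
Reciprocity: 7 ≡ 3 and 19 ≡ 3 (mod 4), so (7/19) = −(19/7).
Reduce top mod 7: now compute (5/7).
Reciprocity: 5 ≡ 1 and 7 ≡ 3 (mod 4), so (5/7) = +(7/5).
Reduce top mod 5: now compute (2/5).
Pull out 2: since 5 ≡ 5 (mod 8), (2/5) = -1.
Reached (1/5) = 1. Collecting the sign flips along the way, the symbol is +1.

1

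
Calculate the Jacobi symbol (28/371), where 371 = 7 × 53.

Pull out 2^2: since 371 ≡ 3 (mod 8), (2/371) = -1, so (2/371)^2 = +1.
Reciprocity: 7 ≡ 3 and 371 ≡ 3 (mod 4), so (7/371) = −(371/7).
Reduce top mod 7: now compute (0/7).
Top reduces to 0: gcd > 1, so the symbol is 0.

0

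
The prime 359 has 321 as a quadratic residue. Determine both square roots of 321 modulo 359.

46, 313

Since 359 ≡ 3 (mod 4), a square root of 321 is 321^((359+1)/4) = 321^90 mod 359.
Repeated squaring: 321^2≡8, 321^4≡64, 321^8≡147, 321^16≡69, 321^32≡94, 321^64≡220 (mod 359).
321^90 = 321^(64+16+8+2) ≡ 46 (mod 359).
Check: 46² = 2116 ≡ 321 (mod 359). The two roots are 46 and 313.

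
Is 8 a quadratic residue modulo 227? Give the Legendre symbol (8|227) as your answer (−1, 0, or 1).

Pull out 2^3: since 227 ≡ 3 (mod 8), (2/227) = -1, so (2/227)^3 = -1.
Reached (1/227) = 1. Collecting the sign flips along the way, the symbol is -1.

-1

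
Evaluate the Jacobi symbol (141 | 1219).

Reciprocity: 141 ≡ 1 and 1219 ≡ 3 (mod 4), so (141/1219) = +(1219/141).
Reduce top mod 141: now compute (91/141).
Reciprocity: 91 ≡ 3 and 141 ≡ 1 (mod 4), so (91/141) = +(141/91).
Reduce top mod 91: now compute (50/91).
Pull out 2: since 91 ≡ 3 (mod 8), (2/91) = -1.
Reciprocity: 25 ≡ 1 and 91 ≡ 3 (mod 4), so (25/91) = +(91/25).
Reduce top mod 25: now compute (16/25).
Pull out 2^4: since 25 ≡ 1 (mod 8), (2/25) = +1, so (2/25)^4 = +1.
Reached (1/25) = 1. Collecting the sign flips along the way, the symbol is -1.

-1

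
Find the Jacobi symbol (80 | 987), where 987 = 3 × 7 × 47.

Pull out 2^4: since 987 ≡ 3 (mod 8), (2/987) = -1, so (2/987)^4 = +1.
Reciprocity: 5 ≡ 1 and 987 ≡ 3 (mod 4), so (5/987) = +(987/5).
Reduce top mod 5: now compute (2/5).
Pull out 2: since 5 ≡ 5 (mod 8), (2/5) = -1.
Reached (1/5) = 1. Collecting the sign flips along the way, the symbol is -1.

-1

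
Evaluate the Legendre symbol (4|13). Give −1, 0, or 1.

Pull out 2^2: since 13 ≡ 5 (mod 8), (2/13) = -1, so (2/13)^2 = +1.
Reached (1/13) = 1. Collecting the sign flips along the way, the symbol is +1.

1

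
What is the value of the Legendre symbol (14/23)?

Euler's criterion: (14/23) ≡ 14^11 (mod 23).
14^2 ≡ 12 (mod 23)
14^4 ≡ 6 (mod 23)
14^8 ≡ 13 (mod 23)
14^11 = 14^(8+2+1) ≡ 22 (mod 23).
Result is 22 ≡ −1, so (14/23) = −1.

-1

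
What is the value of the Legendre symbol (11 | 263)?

1

Euler's criterion: (11/263) ≡ 11^131 (mod 263).
11^2 ≡ 121 (mod 263)
11^4 ≡ 176 (mod 263)
11^8 ≡ 205 (mod 263)
11^16 ≡ 208 (mod 263)
11^32 ≡ 132 (mod 263)
11^64 ≡ 66 (mod 263)
11^128 ≡ 148 (mod 263)
11^131 = 11^(128+2+1) ≡ 1 (mod 263).
Result is 1, so (11/263) = 1.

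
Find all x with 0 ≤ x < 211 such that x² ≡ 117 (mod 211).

31, 180

Since 211 ≡ 3 (mod 4), a square root of 117 is 117^((211+1)/4) = 117^53 mod 211.
Repeated squaring: 117^2≡185, 117^4≡43, 117^8≡161, 117^16≡179, 117^32≡180 (mod 211).
117^53 = 117^(32+16+4+1) ≡ 180 (mod 211).
Check: 180² = 32400 ≡ 117 (mod 211). The two roots are 31 and 180.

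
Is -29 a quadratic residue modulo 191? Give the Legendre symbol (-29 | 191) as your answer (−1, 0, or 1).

First reduce: -29 ≡ 162 (mod 191).
Pull out 2: since 191 ≡ 7 (mod 8), (2/191) = +1.
Reciprocity: 81 ≡ 1 and 191 ≡ 3 (mod 4), so (81/191) = +(191/81).
Reduce top mod 81: now compute (29/81).
Reciprocity: 29 ≡ 1 and 81 ≡ 1 (mod 4), so (29/81) = +(81/29).
Reduce top mod 29: now compute (23/29).
Reciprocity: 23 ≡ 3 and 29 ≡ 1 (mod 4), so (23/29) = +(29/23).
Reduce top mod 23: now compute (6/23).
Pull out 2: since 23 ≡ 7 (mod 8), (2/23) = +1.
Reciprocity: 3 ≡ 3 and 23 ≡ 3 (mod 4), so (3/23) = −(23/3).
Reduce top mod 3: now compute (2/3).
Pull out 2: since 3 ≡ 3 (mod 8), (2/3) = -1.
Reached (1/3) = 1. Collecting the sign flips along the way, the symbol is +1.

1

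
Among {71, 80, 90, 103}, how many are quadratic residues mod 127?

(71/127) = +1 → QR.
(80/127) = -1 → non-residue.
(90/127) = -1 → non-residue.
(103/127) = +1 → QR.
Total quadratic residues among the 4: 2.

2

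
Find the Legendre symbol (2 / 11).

-1

Pull out 2: since 11 ≡ 3 (mod 8), (2/11) = -1.
Reached (1/11) = 1. Collecting the sign flips along the way, the symbol is -1.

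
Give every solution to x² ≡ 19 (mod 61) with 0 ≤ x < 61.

18, 43

61 ≡ 1 (mod 4), so we find a root by search.
Trying successive values, 18² = 324 ≡ 19 (mod 61). The other root is 61 − 18 = 43.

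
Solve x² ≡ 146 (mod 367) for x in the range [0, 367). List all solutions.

136, 231

Since 367 ≡ 3 (mod 4), a square root of 146 is 146^((367+1)/4) = 146^92 mod 367.
Repeated squaring: 146^2≡30, 146^4≡166, 146^8≡31, 146^16≡227, 146^32≡149, 146^64≡181 (mod 367).
146^92 = 146^(64+16+8+4) ≡ 231 (mod 367).
Check: 231² = 53361 ≡ 146 (mod 367). The two roots are 136 and 231.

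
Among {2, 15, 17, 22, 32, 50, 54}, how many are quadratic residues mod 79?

(2/79) = +1 → QR.
(15/79) = -1 → non-residue.
(17/79) = -1 → non-residue.
(22/79) = +1 → QR.
(32/79) = +1 → QR.
(50/79) = +1 → QR.
(54/79) = -1 → non-residue.
Total quadratic residues among the 7: 4.

4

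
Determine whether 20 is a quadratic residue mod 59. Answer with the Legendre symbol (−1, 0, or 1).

Euler's criterion: (20/59) ≡ 20^29 (mod 59).
20^2 ≡ 46 (mod 59)
20^4 ≡ 51 (mod 59)
20^8 ≡ 5 (mod 59)
20^16 ≡ 25 (mod 59)
20^29 = 20^(16+8+4+1) ≡ 1 (mod 59).
Result is 1, so (20/59) = 1.

1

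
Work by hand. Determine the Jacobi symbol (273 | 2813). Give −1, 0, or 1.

Reciprocity: 273 ≡ 1 and 2813 ≡ 1 (mod 4), so (273/2813) = +(2813/273).
Reduce top mod 273: now compute (83/273).
Reciprocity: 83 ≡ 3 and 273 ≡ 1 (mod 4), so (83/273) = +(273/83).
Reduce top mod 83: now compute (24/83).
Pull out 2^3: since 83 ≡ 3 (mod 8), (2/83) = -1, so (2/83)^3 = -1.
Reciprocity: 3 ≡ 3 and 83 ≡ 3 (mod 4), so (3/83) = −(83/3).
Reduce top mod 3: now compute (2/3).
Pull out 2: since 3 ≡ 3 (mod 8), (2/3) = -1.
Reached (1/3) = 1. Collecting the sign flips along the way, the symbol is -1.

-1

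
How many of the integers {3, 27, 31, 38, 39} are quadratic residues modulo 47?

2

(3/47) = +1 → QR.
(27/47) = +1 → QR.
(31/47) = -1 → non-residue.
(38/47) = -1 → non-residue.
(39/47) = -1 → non-residue.
Total quadratic residues among the 5: 2.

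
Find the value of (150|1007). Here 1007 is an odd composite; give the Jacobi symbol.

Pull out 2: since 1007 ≡ 7 (mod 8), (2/1007) = +1.
Reciprocity: 75 ≡ 3 and 1007 ≡ 3 (mod 4), so (75/1007) = −(1007/75).
Reduce top mod 75: now compute (32/75).
Pull out 2^5: since 75 ≡ 3 (mod 8), (2/75) = -1, so (2/75)^5 = -1.
Reached (1/75) = 1. Collecting the sign flips along the way, the symbol is +1.

1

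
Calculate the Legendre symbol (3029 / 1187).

First reduce: 3029 ≡ 655 (mod 1187).
Reciprocity: 655 ≡ 3 and 1187 ≡ 3 (mod 4), so (655/1187) = −(1187/655).
Reduce top mod 655: now compute (532/655).
Pull out 2^2: since 655 ≡ 7 (mod 8), (2/655) = +1, so (2/655)^2 = +1.
Reciprocity: 133 ≡ 1 and 655 ≡ 3 (mod 4), so (133/655) = +(655/133).
Reduce top mod 133: now compute (123/133).
Reciprocity: 123 ≡ 3 and 133 ≡ 1 (mod 4), so (123/133) = +(133/123).
Reduce top mod 123: now compute (10/123).
Pull out 2: since 123 ≡ 3 (mod 8), (2/123) = -1.
Reciprocity: 5 ≡ 1 and 123 ≡ 3 (mod 4), so (5/123) = +(123/5).
Reduce top mod 5: now compute (3/5).
Reciprocity: 3 ≡ 3 and 5 ≡ 1 (mod 4), so (3/5) = +(5/3).
Reduce top mod 3: now compute (2/3).
Pull out 2: since 3 ≡ 3 (mod 8), (2/3) = -1.
Reached (1/3) = 1. Collecting the sign flips along the way, the symbol is -1.

-1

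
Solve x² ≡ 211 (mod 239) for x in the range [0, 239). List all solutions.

Since 239 ≡ 3 (mod 4), a square root of 211 is 211^((239+1)/4) = 211^60 mod 239.
Repeated squaring: 211^2≡67, 211^4≡187, 211^8≡75, 211^16≡128, 211^32≡132 (mod 239).
211^60 = 211^(32+16+8+4) ≡ 51 (mod 239).
Check: 51² = 2601 ≡ 211 (mod 239). The two roots are 51 and 188.

51, 188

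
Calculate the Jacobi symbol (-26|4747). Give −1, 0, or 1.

First reduce: -26 ≡ 4721 (mod 4747).
Reciprocity: 4721 ≡ 1 and 4747 ≡ 3 (mod 4), so (4721/4747) = +(4747/4721).
Reduce top mod 4721: now compute (26/4721).
Pull out 2: since 4721 ≡ 1 (mod 8), (2/4721) = +1.
Reciprocity: 13 ≡ 1 and 4721 ≡ 1 (mod 4), so (13/4721) = +(4721/13).
Reduce top mod 13: now compute (2/13).
Pull out 2: since 13 ≡ 5 (mod 8), (2/13) = -1.
Reached (1/13) = 1. Collecting the sign flips along the way, the symbol is -1.

-1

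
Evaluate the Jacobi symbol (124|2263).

Pull out 2^2: since 2263 ≡ 7 (mod 8), (2/2263) = +1, so (2/2263)^2 = +1.
Reciprocity: 31 ≡ 3 and 2263 ≡ 3 (mod 4), so (31/2263) = −(2263/31).
Reduce top mod 31: now compute (0/31).
Top reduces to 0: gcd > 1, so the symbol is 0.

0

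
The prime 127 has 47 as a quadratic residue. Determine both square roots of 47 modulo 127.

38, 89

Since 127 ≡ 3 (mod 4), a square root of 47 is 47^((127+1)/4) = 47^32 mod 127.
Repeated squaring: 47^2≡50, 47^4≡87, 47^8≡76, 47^16≡61, 47^32≡38 (mod 127).
47^32 = 47^(32) ≡ 38 (mod 127).
Check: 38² = 1444 ≡ 47 (mod 127). The two roots are 38 and 89.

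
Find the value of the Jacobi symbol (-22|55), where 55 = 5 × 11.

First reduce: -22 ≡ 33 (mod 55).
Reciprocity: 33 ≡ 1 and 55 ≡ 3 (mod 4), so (33/55) = +(55/33).
Reduce top mod 33: now compute (22/33).
Pull out 2: since 33 ≡ 1 (mod 8), (2/33) = +1.
Reciprocity: 11 ≡ 3 and 33 ≡ 1 (mod 4), so (11/33) = +(33/11).
Reduce top mod 11: now compute (0/11).
Top reduces to 0: gcd > 1, so the symbol is 0.

0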